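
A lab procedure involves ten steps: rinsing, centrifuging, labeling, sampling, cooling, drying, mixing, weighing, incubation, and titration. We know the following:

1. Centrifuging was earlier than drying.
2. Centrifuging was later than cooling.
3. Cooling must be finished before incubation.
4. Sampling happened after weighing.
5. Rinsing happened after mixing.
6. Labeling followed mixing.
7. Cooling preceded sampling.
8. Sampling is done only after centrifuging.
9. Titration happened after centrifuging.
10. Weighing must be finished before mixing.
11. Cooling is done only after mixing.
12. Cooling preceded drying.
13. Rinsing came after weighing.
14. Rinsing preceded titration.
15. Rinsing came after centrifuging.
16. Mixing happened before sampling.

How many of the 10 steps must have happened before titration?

Directly stated before titration: centrifuging and rinsing.
Cooling reaches titration via cooling → centrifuging → titration.
Mixing reaches titration via mixing → rinsing → titration.
Weighing reaches titration via weighing → rinsing → titration.
That's centrifuging, cooling, mixing, rinsing, and weighing — 5 in all.

5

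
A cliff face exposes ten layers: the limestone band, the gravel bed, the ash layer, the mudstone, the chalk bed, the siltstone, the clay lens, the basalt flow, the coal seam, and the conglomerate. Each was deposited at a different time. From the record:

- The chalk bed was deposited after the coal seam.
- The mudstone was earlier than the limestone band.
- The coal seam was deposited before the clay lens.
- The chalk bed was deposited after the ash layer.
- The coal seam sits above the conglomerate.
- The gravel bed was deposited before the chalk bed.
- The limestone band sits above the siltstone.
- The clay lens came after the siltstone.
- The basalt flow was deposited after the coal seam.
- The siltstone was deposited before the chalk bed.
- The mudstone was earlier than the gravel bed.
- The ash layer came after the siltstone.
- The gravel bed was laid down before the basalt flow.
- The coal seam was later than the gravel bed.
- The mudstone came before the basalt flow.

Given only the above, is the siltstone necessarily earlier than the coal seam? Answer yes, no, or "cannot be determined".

cannot be determined

No chain of stated constraints runs from the siltstone to the coal seam, and none runs from the coal seam to the siltstone either.
So the relative order of the siltstone and the coal seam is not fixed by the given facts.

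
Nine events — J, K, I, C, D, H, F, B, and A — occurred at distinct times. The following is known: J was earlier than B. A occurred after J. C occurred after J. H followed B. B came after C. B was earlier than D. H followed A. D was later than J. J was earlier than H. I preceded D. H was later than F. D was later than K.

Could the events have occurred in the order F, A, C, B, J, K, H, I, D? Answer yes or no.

no

The constraints require J before B, but in the proposed sequence B appears ahead of J. That one violation is enough.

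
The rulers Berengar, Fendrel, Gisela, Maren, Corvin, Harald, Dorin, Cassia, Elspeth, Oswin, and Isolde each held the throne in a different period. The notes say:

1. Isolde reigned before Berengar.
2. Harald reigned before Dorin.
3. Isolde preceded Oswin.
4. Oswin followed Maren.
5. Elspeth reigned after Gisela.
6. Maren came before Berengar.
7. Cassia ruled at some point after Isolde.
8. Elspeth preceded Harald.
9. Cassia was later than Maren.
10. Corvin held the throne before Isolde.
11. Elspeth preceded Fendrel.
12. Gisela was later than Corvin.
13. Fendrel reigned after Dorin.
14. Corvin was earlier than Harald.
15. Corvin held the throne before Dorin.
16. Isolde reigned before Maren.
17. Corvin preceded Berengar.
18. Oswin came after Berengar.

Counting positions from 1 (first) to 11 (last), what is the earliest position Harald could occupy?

Corvin, Elspeth, and Gisela must all come before Harald — 3 forced predecessors.
Nothing else is forced ahead of Harald, so their earliest slot is position 3 + 1 = 4.

4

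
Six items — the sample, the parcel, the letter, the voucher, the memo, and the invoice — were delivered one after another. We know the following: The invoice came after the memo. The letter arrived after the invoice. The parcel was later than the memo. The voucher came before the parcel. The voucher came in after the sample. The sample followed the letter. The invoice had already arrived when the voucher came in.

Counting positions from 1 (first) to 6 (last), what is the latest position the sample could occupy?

4

The sample must come before the parcel and the voucher — 2 items forced after it.
Everything else can be placed before the sample in some valid order, so the sample can sit as late as position 6 − 2 = 4.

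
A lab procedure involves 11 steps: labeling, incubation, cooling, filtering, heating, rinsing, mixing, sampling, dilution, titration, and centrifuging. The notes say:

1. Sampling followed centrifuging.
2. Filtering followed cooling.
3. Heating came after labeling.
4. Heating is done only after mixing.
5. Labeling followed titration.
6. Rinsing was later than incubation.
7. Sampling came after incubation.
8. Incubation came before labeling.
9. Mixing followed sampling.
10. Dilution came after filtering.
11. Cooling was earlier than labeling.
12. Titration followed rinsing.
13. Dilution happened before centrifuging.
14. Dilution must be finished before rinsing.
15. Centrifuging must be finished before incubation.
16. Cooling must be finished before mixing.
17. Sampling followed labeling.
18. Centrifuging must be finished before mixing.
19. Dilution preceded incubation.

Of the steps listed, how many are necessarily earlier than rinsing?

Directly stated before rinsing: dilution and incubation.
Centrifuging reaches rinsing via centrifuging → incubation → rinsing.
Cooling reaches rinsing via cooling → filtering → dilution → rinsing.
Filtering reaches rinsing via filtering → dilution → rinsing.
No chain forces labeling (or any of the others) ahead of rinsing.
That's centrifuging, cooling, dilution, filtering, and incubation — 5 in all.

5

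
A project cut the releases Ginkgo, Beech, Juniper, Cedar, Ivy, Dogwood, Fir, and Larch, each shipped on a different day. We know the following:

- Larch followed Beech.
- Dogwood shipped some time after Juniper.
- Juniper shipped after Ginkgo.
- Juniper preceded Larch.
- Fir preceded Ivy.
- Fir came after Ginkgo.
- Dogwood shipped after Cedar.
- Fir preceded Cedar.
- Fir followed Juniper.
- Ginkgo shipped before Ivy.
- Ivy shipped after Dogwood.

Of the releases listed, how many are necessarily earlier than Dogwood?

4

Directly stated before Dogwood: Cedar and Juniper.
Fir reaches Dogwood via Fir → Cedar → Dogwood.
Ginkgo reaches Dogwood via Ginkgo → Juniper → Dogwood.
That's Cedar, Fir, Ginkgo, and Juniper — 4 in all.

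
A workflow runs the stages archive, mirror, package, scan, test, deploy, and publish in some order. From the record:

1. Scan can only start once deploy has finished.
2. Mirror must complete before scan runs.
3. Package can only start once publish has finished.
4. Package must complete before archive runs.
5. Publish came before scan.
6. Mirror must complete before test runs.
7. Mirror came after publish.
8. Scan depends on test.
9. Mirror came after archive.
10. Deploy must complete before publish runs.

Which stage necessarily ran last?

scan

Every other stage has a chain of constraints placing it before scan, so scan is last.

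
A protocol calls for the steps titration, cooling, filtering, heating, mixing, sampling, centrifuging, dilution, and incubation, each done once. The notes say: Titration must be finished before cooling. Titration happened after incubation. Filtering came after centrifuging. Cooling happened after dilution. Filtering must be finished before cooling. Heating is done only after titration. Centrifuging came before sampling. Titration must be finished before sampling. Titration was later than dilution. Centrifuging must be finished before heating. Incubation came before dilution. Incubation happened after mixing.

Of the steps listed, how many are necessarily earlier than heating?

5

Directly stated before heating: centrifuging and titration.
Dilution reaches heating via dilution → titration → heating.
Incubation reaches heating via incubation → titration → heating.
Mixing reaches heating via mixing → incubation → titration → heating.
No chain forces sampling (or any of the others) ahead of heating.
That's centrifuging, dilution, incubation, mixing, and titration — 5 in all.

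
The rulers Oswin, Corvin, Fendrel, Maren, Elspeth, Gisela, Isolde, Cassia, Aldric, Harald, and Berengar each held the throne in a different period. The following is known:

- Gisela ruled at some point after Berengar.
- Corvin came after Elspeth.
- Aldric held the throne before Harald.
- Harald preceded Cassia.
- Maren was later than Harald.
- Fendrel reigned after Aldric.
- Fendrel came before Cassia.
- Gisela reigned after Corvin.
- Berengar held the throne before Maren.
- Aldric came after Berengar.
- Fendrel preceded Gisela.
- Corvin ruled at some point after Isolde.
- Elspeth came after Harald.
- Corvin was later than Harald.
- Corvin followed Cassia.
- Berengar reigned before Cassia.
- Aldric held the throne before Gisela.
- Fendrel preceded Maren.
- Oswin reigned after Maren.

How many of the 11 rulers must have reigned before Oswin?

5

Directly stated before Oswin: Maren.
Aldric reaches Oswin via Aldric → Harald → Maren → Oswin.
Berengar reaches Oswin via Berengar → Maren → Oswin.
Fendrel reaches Oswin via Fendrel → Maren → Oswin.
Likewise Harald reaches Oswin by chaining the stated constraints.
No chain forces Cassia (or any of the others) ahead of Oswin.
That's Aldric, Berengar, Fendrel, Harald, and Maren — 5 in all.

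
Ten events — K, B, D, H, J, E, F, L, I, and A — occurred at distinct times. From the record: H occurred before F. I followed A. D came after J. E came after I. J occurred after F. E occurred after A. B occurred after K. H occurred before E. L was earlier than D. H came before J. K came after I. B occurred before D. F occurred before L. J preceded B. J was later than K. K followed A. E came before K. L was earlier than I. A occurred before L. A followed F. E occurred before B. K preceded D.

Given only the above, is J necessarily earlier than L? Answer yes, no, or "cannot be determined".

Tracing the constraints gives L → I → K → J, so L must come before J.
That means J cannot be before L.

no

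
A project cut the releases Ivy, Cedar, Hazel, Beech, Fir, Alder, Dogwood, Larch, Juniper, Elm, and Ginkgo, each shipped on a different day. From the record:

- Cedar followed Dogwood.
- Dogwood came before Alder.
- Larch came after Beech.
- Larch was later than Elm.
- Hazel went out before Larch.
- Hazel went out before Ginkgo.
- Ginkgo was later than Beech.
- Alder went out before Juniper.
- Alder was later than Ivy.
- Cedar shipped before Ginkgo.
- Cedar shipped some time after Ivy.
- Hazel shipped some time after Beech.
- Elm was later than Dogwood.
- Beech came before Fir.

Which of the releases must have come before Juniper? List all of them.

Alder, Dogwood, Ivy

Directly stated before Juniper: Alder.
Dogwood reaches Juniper via Dogwood → Alder → Juniper.
Ivy reaches Juniper via Ivy → Alder → Juniper.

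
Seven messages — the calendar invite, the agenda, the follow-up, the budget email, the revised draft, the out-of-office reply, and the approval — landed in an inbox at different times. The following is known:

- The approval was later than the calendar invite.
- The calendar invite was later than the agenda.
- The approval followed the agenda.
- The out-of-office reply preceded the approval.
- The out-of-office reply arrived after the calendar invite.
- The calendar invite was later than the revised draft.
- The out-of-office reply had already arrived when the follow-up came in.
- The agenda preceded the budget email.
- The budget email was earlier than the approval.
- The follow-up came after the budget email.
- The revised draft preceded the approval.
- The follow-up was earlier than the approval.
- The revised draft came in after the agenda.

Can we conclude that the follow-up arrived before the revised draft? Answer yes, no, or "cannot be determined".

Tracing the constraints gives the revised draft → the calendar invite → the out-of-office reply → the follow-up, so the revised draft must come before the follow-up.
That means the follow-up cannot be before the revised draft.

no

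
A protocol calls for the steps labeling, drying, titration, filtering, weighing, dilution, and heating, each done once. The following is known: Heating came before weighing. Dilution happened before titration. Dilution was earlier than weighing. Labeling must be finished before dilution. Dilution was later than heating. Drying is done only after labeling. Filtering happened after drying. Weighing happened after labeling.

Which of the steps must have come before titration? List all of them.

Directly stated before titration: dilution.
Heating reaches titration via heating → dilution → titration.
Labeling reaches titration via labeling → dilution → titration.
No chain forces weighing (or any of the others) ahead of titration.

dilution, heating, labeling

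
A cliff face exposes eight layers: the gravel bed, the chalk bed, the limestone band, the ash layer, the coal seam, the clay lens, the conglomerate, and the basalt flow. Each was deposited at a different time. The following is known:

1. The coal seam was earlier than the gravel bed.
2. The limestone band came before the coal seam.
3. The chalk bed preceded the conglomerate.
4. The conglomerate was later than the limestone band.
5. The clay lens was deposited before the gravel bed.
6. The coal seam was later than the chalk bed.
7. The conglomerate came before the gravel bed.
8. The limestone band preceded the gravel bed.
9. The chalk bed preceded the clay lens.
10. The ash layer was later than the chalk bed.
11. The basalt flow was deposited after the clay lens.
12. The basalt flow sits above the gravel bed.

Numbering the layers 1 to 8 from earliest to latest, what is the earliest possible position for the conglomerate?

3

The chalk bed and the limestone band must both come before the conglomerate — 2 forced predecessors.
Nothing else is forced ahead of the conglomerate, so its earliest slot is position 2 + 1 = 3.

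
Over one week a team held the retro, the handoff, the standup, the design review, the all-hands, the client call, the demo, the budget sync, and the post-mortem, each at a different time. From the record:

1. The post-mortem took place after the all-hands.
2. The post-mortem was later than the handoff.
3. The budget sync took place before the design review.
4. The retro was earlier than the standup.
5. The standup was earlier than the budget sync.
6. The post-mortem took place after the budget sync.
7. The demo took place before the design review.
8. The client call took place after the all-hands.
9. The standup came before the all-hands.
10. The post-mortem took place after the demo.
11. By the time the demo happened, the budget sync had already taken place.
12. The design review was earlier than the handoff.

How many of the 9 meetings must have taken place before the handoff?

5

Directly stated before the handoff: the design review.
The budget sync reaches the handoff via the budget sync → the design review → the handoff.
The demo reaches the handoff via the demo → the design review → the handoff.
The retro reaches the handoff via the retro → the standup → the budget sync → the design review → the handoff.
Likewise the standup reaches the handoff by chaining the stated constraints.
No chain forces the all-hands (or any of the others) ahead of the handoff.
That's the budget sync, the demo, the design review, the retro, and the standup — 5 in all.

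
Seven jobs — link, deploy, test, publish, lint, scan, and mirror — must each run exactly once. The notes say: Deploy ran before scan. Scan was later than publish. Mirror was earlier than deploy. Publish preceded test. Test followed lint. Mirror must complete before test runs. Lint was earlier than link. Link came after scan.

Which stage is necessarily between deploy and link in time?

scan

Tracing the constraints gives deploy → scan → link, so scan sits after deploy and before link.
No other stage is forced both after deploy and before link.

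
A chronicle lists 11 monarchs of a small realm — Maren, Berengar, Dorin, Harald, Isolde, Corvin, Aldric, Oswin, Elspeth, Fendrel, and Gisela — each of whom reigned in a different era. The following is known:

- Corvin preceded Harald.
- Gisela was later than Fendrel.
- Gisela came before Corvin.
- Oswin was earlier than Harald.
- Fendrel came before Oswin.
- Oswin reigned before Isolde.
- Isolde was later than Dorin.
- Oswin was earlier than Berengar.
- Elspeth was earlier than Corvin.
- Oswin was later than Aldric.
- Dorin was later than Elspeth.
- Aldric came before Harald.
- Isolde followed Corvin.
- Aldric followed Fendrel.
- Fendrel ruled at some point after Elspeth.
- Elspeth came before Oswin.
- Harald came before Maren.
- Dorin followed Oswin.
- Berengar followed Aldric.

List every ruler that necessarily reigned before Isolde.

Directly stated before Isolde: Corvin, Dorin, and Oswin.
Aldric reaches Isolde via Aldric → Oswin → Isolde.
Elspeth reaches Isolde via Elspeth → Corvin → Isolde.
Fendrel reaches Isolde via Fendrel → Oswin → Isolde.
Likewise Gisela reaches Isolde by chaining the stated constraints.

Aldric, Corvin, Dorin, Elspeth, Fendrel, Gisela, Oswin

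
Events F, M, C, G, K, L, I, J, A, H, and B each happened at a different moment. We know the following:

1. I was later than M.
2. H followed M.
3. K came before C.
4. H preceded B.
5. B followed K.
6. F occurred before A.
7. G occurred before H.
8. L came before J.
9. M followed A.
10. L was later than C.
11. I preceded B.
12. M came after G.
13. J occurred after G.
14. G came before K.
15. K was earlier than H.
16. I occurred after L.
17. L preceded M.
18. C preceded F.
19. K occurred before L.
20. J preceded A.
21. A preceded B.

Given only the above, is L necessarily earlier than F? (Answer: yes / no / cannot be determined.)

cannot be determined

No chain of stated constraints runs from L to F, and none runs from F to L either.
So the relative order of L and F is not fixed by the given facts.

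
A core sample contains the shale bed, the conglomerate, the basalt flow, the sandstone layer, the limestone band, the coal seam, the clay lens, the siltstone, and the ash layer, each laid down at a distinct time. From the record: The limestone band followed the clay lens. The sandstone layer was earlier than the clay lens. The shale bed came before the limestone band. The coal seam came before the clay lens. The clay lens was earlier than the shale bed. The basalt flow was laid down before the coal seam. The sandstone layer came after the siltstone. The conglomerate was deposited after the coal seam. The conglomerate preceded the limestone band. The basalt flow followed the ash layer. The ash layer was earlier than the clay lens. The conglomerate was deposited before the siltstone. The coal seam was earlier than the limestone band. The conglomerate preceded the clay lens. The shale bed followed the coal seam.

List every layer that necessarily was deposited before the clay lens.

Directly stated before the clay lens: the ash layer, the coal seam, the conglomerate, and the sandstone layer.
The basalt flow reaches the clay lens via the basalt flow → the coal seam → the clay lens.
The siltstone reaches the clay lens via the siltstone → the sandstone layer → the clay lens.

the ash layer, the basalt flow, the coal seam, the conglomerate, the sandstone layer, the siltstone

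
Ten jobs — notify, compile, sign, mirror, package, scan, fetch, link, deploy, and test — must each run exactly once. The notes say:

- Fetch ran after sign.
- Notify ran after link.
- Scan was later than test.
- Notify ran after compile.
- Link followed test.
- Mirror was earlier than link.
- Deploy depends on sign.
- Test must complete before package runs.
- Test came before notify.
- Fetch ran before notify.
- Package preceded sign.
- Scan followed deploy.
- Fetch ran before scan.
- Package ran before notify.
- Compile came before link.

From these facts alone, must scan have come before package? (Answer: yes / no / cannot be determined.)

Tracing the constraints gives package → sign → deploy → scan, so package must come before scan.
That means scan cannot be before package.

no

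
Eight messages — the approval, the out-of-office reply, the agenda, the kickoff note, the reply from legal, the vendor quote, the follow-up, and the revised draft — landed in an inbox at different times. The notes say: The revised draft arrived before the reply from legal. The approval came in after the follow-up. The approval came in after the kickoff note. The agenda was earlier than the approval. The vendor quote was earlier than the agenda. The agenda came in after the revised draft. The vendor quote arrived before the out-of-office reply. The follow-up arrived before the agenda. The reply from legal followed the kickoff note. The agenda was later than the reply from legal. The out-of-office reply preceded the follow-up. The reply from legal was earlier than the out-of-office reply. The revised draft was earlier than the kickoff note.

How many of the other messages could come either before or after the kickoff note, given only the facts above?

1

Forced before the kickoff note: the revised draft; forced after the kickoff note: the agenda, the approval, the follow-up, the out-of-office reply, and the reply from legal.
That leaves the vendor quote with no forced order relative to the kickoff note — 1.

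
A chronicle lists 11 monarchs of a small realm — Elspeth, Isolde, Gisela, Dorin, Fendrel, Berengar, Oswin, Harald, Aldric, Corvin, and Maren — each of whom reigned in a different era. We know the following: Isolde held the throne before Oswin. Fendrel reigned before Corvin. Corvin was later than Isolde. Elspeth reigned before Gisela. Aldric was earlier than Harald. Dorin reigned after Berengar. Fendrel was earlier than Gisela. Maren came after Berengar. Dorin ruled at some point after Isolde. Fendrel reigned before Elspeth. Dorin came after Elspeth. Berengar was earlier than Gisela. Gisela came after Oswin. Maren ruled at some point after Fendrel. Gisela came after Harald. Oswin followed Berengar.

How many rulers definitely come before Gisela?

7

Directly stated before Gisela: Berengar, Elspeth, Fendrel, Harald, and Oswin.
Aldric reaches Gisela via Aldric → Harald → Gisela.
Isolde reaches Gisela via Isolde → Oswin → Gisela.
No chain forces Corvin (or any of the others) ahead of Gisela.
That's Aldric, Berengar, Elspeth, Fendrel, Harald, Isolde, and Oswin — 7 in all.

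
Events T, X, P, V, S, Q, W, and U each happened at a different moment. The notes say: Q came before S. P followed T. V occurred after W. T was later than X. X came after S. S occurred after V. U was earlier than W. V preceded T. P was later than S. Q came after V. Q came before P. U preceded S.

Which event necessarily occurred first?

U has a chain of constraints placing it before every other event, so U must be first.

U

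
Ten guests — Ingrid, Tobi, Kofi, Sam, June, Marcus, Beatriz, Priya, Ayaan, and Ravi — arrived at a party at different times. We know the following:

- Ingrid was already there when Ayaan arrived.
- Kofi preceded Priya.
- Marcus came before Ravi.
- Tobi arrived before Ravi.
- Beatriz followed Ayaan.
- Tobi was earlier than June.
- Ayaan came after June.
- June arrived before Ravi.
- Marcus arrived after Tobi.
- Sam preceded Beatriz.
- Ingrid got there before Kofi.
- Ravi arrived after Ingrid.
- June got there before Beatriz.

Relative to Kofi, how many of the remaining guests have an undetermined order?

Forced before Kofi: Ingrid; forced after Kofi: Priya.
That leaves Ayaan, Beatriz, June, Marcus, Ravi, Sam, and Tobi with no forced order relative to Kofi — 7.

7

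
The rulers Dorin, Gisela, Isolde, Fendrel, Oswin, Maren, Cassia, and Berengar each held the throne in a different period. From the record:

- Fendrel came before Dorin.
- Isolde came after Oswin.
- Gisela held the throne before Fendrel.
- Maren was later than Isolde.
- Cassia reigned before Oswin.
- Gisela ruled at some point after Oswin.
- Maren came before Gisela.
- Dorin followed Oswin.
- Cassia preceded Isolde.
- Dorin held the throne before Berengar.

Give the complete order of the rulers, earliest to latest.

The constraints fix every adjacent pair, so only one ordering works:
Cassia → Oswin → Isolde → Maren → Gisela → Fendrel → Dorin → Berengar.

Cassia, Oswin, Isolde, Maren, Gisela, Fendrel, Dorin, Berengar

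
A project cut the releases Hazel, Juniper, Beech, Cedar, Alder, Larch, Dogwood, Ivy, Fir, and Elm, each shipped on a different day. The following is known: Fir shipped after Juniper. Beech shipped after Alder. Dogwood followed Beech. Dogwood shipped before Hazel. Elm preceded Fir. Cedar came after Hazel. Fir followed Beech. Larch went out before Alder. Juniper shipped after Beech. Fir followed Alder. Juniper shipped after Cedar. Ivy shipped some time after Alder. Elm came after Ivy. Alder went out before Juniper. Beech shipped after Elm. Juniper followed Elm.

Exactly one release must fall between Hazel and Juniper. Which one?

Tracing the constraints gives Hazel → Cedar → Juniper, so Cedar sits after Hazel and before Juniper.
No other release is forced both after Hazel and before Juniper.

Cedar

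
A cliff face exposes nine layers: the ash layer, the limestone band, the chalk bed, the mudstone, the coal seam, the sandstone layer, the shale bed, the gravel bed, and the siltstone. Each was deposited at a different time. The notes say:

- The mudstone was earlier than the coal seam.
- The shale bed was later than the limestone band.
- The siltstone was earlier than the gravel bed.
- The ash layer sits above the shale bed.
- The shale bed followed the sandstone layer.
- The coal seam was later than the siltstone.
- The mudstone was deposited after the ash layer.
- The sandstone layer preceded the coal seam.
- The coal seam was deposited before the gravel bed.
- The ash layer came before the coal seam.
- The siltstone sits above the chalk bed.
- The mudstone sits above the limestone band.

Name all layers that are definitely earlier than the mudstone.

the ash layer, the limestone band, the sandstone layer, the shale bed

Directly stated before the mudstone: the ash layer and the limestone band.
The sandstone layer reaches the mudstone via the sandstone layer → the shale bed → the ash layer → the mudstone.
The shale bed reaches the mudstone via the shale bed → the ash layer → the mudstone.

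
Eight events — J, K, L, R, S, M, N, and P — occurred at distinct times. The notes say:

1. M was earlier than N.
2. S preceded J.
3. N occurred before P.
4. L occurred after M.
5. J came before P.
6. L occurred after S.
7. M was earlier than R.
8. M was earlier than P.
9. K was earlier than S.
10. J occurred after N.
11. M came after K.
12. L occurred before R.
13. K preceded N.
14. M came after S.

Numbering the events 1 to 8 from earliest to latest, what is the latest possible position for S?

S must come before J, L, M, N, P, and R — 6 events forced after it.
Everything else can be placed before S in some valid order, so S can sit as late as position 8 − 6 = 2.

2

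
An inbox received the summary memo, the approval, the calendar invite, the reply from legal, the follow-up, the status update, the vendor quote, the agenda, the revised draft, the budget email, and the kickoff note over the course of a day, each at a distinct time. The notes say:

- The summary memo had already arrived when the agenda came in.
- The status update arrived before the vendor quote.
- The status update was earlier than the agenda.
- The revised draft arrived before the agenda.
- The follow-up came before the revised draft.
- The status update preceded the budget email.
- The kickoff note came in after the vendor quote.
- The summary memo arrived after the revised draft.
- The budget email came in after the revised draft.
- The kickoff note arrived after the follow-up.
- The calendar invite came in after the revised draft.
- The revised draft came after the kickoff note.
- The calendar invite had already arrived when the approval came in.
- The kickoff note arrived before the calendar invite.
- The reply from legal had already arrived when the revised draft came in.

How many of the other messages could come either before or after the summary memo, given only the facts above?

Forced before the summary memo: the follow-up, the kickoff note, the reply from legal, the revised draft, the status update, and the vendor quote; forced after the summary memo: the agenda.
That leaves the approval, the budget email, and the calendar invite with no forced order relative to the summary memo — 3.

3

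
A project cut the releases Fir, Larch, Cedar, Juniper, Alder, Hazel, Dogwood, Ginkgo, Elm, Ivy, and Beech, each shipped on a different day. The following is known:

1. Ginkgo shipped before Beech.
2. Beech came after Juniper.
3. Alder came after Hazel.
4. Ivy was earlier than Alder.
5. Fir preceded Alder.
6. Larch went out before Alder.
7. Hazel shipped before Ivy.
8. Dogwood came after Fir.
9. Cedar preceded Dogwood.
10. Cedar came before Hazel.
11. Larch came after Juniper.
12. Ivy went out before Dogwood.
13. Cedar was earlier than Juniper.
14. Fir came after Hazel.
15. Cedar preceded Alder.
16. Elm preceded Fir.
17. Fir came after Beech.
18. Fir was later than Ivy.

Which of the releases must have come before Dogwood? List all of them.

Directly stated before Dogwood: Cedar, Fir, and Ivy.
Beech reaches Dogwood via Beech → Fir → Dogwood.
Elm reaches Dogwood via Elm → Fir → Dogwood.
Ginkgo reaches Dogwood via Ginkgo → Beech → Fir → Dogwood.
Likewise Hazel and Juniper each reach Dogwood by chaining the stated constraints.
No chain forces Alder (or any of the others) ahead of Dogwood.

Beech, Cedar, Elm, Fir, Ginkgo, Hazel, Ivy, Juniper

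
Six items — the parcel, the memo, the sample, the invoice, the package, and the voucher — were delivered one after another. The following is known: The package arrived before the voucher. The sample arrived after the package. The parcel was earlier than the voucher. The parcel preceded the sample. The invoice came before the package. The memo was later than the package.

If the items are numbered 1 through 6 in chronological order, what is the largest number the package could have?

3

The package must come before the memo, the sample, and the voucher — 3 items forced after it.
Everything else can be placed before the package in some valid order, so the package can sit as late as position 6 − 3 = 3.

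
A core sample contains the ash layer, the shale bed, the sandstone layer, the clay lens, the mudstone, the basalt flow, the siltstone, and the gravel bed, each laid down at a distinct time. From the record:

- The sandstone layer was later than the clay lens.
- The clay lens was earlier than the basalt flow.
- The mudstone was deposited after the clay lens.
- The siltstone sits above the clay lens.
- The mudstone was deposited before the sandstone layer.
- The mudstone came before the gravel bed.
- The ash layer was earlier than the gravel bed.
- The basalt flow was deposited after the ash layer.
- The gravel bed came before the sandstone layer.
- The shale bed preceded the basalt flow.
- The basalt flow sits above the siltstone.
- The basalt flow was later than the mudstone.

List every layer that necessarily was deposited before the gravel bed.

Directly stated before the gravel bed: the ash layer and the mudstone.
The clay lens reaches the gravel bed via the clay lens → the mudstone → the gravel bed.

the ash layer, the clay lens, the mudstone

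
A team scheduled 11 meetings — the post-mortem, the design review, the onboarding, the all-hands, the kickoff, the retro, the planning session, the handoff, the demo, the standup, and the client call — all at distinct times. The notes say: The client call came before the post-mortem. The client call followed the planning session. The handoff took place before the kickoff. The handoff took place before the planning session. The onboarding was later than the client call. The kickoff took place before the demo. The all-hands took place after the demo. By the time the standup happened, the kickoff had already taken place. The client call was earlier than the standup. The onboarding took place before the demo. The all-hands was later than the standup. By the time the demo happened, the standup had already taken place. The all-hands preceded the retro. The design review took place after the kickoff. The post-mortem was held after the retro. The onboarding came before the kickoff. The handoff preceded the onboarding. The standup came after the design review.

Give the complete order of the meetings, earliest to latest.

The constraints fix every adjacent pair, so only one ordering works:
the handoff → the planning session → the client call → the onboarding → the kickoff → the design review → the standup → the demo → the all-hands → the retro → the post-mortem.

the handoff, the planning session, the client call, the onboarding, the kickoff, the design review, the standup, the demo, the all-hands, the retro, the post-mortem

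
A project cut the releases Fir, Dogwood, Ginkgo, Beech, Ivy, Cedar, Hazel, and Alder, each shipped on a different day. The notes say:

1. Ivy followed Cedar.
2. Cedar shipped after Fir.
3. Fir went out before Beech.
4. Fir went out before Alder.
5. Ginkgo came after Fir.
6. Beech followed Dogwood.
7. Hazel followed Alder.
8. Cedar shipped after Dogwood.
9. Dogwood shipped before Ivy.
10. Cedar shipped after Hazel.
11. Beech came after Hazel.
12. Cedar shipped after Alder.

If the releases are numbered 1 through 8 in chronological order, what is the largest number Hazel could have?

Hazel must come before Beech, Cedar, and Ivy — 3 releases forced after it.
Everything else can be placed before Hazel in some valid order, so Hazel can sit as late as position 8 − 3 = 5.

5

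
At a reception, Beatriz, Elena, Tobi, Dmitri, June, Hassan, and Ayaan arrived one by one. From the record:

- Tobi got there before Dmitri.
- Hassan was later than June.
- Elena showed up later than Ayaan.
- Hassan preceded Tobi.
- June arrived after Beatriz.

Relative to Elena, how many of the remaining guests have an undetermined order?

5

Forced before Elena: Ayaan.
That leaves Beatriz, Dmitri, Hassan, June, and Tobi with no forced order relative to Elena — 5.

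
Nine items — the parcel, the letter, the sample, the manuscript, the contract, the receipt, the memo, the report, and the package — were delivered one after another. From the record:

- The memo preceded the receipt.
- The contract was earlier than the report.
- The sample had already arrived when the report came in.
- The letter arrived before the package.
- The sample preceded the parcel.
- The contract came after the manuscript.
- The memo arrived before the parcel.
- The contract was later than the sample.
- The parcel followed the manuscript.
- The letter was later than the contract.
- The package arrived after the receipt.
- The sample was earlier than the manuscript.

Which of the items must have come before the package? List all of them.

the contract, the letter, the manuscript, the memo, the receipt, the sample

Directly stated before the package: the letter and the receipt.
The contract reaches the package via the contract → the letter → the package.
The manuscript reaches the package via the manuscript → the contract → the letter → the package.
The memo reaches the package via the memo → the receipt → the package.
Likewise the sample reaches the package by chaining the stated constraints.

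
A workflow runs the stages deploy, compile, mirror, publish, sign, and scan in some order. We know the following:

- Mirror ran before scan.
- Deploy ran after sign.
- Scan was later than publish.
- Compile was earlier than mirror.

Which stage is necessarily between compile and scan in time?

mirror

Tracing the constraints gives compile → mirror → scan, so mirror sits after compile and before scan.
No other stage is forced both after compile and before scan.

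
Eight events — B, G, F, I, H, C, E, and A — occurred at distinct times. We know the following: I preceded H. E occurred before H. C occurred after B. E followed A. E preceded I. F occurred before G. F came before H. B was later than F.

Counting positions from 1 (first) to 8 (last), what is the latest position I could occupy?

I must come before H — 1 event forced after it.
Everything else can be placed before I in some valid order, so I can sit as late as position 8 − 1 = 7.

7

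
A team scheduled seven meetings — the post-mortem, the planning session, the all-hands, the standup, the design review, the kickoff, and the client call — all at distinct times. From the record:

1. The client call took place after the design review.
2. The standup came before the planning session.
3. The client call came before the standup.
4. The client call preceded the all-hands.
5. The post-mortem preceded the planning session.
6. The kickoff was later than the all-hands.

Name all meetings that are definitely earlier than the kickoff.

Directly stated before the kickoff: the all-hands.
The client call reaches the kickoff via the client call → the all-hands → the kickoff.
The design review reaches the kickoff via the design review → the client call → the all-hands → the kickoff.

the all-hands, the client call, the design review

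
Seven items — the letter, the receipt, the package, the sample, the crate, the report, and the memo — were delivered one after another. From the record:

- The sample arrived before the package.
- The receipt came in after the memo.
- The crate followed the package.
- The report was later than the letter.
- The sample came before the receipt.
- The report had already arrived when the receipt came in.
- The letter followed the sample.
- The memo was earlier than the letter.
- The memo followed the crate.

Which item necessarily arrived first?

The sample has a chain of constraints placing it before every other item, so the sample must be first.

the sample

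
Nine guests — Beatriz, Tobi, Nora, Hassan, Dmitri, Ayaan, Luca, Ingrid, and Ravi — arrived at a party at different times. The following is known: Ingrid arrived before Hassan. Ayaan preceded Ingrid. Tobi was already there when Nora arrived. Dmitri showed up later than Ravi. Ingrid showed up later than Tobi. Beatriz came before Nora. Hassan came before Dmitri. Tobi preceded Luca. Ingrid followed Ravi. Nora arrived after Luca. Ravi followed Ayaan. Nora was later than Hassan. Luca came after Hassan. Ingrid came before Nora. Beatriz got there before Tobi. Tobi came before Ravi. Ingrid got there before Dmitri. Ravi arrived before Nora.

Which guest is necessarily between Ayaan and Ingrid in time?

Ravi

Tracing the constraints gives Ayaan → Ravi → Ingrid, so Ravi sits after Ayaan and before Ingrid.
No other guest is forced both after Ayaan and before Ingrid.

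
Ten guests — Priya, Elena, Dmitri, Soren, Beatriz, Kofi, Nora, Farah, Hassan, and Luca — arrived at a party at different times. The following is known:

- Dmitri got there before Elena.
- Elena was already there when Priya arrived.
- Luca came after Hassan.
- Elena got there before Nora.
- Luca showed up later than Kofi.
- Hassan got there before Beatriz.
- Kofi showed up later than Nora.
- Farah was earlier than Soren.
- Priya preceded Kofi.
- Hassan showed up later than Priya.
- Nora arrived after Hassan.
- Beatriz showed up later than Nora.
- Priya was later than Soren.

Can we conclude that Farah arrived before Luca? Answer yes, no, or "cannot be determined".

yes

Chain the constraints: Farah → Soren → Priya → Kofi → Luca. Each link is directly stated, so Farah comes before Luca.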